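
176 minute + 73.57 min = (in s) 1.497e+04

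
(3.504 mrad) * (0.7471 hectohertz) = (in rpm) 2.5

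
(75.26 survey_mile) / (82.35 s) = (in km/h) 5295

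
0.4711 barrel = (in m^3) 0.0749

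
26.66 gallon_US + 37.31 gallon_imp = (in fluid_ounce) 9148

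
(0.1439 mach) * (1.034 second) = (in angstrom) 5.066e+11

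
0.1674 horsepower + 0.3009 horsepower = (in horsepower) 0.4683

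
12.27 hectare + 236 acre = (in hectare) 107.8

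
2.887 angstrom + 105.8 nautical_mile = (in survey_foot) 6.429e+05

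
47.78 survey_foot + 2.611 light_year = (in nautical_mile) 1.334e+13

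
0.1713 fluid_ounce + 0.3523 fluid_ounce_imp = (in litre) 0.01508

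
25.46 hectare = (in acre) 62.91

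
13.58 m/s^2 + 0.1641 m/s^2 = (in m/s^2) 13.74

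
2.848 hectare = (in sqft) 3.066e+05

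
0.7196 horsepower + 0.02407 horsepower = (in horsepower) 0.7437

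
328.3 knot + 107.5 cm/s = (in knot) 330.4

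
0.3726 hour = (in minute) 22.36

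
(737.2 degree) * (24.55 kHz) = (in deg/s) 1.81e+07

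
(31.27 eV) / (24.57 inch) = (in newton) 8.028e-18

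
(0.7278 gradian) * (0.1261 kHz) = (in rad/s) 1.442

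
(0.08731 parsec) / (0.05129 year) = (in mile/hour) 3.726e+09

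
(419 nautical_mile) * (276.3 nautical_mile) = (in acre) 9.812e+07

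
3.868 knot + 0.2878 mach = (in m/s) 99.99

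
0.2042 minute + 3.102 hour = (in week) 0.01848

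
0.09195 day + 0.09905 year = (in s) 3.132e+06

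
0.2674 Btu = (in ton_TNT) 6.743e-08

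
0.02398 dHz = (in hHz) 2.398e-05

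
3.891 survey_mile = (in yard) 6848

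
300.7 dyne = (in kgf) 0.0003066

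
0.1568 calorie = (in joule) 0.6561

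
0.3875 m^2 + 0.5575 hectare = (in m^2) 5575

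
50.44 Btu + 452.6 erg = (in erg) 5.322e+11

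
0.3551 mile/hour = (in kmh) 0.5715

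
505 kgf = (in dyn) 4.952e+08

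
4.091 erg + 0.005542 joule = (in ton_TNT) 1.325e-12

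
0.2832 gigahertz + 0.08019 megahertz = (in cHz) 2.833e+10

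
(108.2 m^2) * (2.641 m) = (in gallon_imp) 6.286e+04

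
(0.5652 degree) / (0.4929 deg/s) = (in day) 1.327e-05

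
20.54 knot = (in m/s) 10.57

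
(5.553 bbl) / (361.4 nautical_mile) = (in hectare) 1.319e-10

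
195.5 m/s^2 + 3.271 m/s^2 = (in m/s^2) 198.8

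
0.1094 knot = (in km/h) 0.2026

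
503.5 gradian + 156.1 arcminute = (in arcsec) 1.641e+06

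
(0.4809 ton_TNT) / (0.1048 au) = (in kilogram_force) 0.01309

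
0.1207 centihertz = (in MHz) 1.207e-09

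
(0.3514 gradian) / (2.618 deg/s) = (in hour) 3.356e-05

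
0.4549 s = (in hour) 0.0001264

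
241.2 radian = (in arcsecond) 4.975e+07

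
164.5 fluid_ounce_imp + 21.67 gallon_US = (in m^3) 0.0867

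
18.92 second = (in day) 0.000219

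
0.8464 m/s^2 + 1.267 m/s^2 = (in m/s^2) 2.113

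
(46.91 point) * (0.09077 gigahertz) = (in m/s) 1.502e+06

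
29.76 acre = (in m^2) 1.204e+05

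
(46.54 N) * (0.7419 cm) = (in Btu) 0.0003273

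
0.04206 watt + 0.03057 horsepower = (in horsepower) 0.03063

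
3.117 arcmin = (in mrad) 0.9067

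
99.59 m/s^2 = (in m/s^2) 99.59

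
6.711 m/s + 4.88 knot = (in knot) 17.93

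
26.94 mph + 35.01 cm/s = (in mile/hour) 27.72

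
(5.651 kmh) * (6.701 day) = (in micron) 9.088e+11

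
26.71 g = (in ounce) 0.9422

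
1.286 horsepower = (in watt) 959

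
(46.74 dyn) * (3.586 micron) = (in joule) 1.676e-09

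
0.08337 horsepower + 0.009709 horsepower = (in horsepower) 0.09308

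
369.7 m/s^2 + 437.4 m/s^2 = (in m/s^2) 807.1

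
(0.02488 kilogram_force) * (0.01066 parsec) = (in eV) 5.009e+32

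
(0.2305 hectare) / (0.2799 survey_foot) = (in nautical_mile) 14.59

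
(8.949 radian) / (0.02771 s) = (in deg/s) 1.85e+04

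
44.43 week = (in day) 311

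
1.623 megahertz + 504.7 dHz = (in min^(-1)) 9.738e+07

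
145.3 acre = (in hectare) 58.8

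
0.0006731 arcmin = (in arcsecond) 0.04039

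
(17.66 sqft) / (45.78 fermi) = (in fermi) 3.584e+28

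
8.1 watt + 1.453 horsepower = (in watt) 1092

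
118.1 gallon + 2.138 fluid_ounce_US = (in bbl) 2.812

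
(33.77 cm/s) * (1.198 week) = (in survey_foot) 8.028e+05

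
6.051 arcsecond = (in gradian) 0.001868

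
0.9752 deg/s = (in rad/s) 0.01702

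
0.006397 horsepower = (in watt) 4.77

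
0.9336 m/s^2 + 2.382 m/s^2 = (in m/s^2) 3.316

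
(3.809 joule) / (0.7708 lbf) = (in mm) 1111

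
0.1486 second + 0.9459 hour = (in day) 0.03941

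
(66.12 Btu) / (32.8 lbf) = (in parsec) 1.55e-14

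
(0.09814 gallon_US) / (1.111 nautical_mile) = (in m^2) 1.806e-07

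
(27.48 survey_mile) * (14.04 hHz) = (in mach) 1.824e+05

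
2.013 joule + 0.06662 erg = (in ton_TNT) 4.811e-10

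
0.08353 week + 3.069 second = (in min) 842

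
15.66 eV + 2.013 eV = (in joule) 2.832e-18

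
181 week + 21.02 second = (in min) 1.824e+06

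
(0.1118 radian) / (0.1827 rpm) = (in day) 6.763e-05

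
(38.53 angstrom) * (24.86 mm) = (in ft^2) 1.031e-09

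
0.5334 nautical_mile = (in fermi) 9.879e+17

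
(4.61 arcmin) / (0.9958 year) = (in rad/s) 4.27e-11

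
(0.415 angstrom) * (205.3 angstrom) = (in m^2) 8.52e-19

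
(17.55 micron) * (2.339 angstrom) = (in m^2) 4.105e-15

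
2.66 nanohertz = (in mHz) 2.66e-06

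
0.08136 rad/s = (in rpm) 0.7769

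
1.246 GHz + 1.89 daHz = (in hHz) 1.246e+07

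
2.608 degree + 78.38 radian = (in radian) 78.43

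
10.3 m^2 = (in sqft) 110.9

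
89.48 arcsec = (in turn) 6.904e-05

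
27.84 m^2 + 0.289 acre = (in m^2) 1197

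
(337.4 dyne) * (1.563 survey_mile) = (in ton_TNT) 2.028e-09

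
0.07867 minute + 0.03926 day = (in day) 0.03931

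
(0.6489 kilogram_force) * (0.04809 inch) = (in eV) 4.852e+16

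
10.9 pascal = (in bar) 0.000109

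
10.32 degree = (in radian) 0.1801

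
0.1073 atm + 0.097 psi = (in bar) 0.1154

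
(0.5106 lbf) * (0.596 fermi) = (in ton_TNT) 3.235e-25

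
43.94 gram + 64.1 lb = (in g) 2.912e+04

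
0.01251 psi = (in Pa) 86.25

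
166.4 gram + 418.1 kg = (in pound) 922.1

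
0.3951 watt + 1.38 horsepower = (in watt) 1029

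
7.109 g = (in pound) 0.01567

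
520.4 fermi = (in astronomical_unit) 3.479e-24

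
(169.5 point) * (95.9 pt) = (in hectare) 2.023e-07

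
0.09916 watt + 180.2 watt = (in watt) 180.3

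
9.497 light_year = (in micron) 8.985e+22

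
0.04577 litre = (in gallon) 0.01209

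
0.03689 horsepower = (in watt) 27.51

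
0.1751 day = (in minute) 252.1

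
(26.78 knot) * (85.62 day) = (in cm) 1.019e+10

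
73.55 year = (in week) 3835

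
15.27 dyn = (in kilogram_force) 1.557e-05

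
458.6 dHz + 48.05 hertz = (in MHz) 9.391e-05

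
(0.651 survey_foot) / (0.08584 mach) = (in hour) 1.886e-06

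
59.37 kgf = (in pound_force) 130.9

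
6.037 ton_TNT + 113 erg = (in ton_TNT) 6.037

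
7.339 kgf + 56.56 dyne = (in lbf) 16.18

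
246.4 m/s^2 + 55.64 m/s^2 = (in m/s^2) 302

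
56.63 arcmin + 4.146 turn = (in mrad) 2.607e+04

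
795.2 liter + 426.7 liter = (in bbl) 7.686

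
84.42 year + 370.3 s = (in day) 3.081e+04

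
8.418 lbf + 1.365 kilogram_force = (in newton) 50.83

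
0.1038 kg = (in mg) 1.038e+05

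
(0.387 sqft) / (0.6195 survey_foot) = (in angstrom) 1.904e+09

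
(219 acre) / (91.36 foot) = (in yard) 3.481e+04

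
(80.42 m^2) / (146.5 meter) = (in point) 1556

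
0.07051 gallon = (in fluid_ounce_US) 9.025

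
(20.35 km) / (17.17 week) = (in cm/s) 0.196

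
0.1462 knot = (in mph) 0.1682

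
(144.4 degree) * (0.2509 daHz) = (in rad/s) 6.323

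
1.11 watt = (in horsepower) 0.001489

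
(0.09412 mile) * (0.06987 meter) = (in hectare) 0.001058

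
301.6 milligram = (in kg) 0.0003016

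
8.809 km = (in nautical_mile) 4.756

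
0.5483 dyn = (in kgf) 5.591e-07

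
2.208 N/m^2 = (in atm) 2.179e-05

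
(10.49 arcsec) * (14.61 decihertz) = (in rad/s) 7.43e-05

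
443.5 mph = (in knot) 385.4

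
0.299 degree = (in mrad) 5.219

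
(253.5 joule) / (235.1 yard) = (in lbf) 0.2651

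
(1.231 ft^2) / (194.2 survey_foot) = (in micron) 1932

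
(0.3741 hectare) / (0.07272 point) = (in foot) 4.784e+08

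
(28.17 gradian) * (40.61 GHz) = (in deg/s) 1.03e+12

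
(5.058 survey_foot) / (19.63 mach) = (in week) 3.814e-10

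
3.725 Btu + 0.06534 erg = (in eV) 2.453e+22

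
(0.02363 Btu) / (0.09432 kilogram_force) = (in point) 7.64e+04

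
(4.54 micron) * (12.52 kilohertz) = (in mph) 0.1271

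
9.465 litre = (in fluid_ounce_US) 320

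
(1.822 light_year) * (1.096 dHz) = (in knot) 3.672e+15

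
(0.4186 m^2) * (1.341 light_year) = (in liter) 5.311e+18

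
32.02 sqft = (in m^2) 2.975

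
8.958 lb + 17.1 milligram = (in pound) 8.958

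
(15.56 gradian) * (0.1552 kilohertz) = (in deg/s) 2173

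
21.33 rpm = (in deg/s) 128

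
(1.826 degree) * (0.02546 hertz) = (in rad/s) 0.0008114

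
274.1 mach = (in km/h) 3.36e+05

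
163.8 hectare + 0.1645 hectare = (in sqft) 1.765e+07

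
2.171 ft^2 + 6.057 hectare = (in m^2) 6.057e+04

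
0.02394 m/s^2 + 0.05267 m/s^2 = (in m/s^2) 0.07661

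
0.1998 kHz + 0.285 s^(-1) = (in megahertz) 0.0002001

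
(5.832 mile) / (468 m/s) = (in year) 6.359e-07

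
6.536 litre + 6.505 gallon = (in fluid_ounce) 1054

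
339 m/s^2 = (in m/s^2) 339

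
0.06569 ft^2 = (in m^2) 0.006103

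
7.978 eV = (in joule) 1.278e-18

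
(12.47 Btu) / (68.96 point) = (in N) 5.408e+05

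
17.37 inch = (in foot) 1.448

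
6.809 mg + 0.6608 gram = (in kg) 0.0006676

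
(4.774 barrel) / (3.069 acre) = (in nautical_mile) 3.3e-08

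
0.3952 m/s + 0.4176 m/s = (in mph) 1.818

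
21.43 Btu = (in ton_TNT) 5.404e-06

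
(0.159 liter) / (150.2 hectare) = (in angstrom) 1.059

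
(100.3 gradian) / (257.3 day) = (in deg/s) 4.061e-06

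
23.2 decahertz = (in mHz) 2.32e+05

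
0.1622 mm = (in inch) 0.006386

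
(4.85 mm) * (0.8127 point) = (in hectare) 1.391e-10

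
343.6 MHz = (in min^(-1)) 2.062e+10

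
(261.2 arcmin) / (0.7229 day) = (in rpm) 1.162e-05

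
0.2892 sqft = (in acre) 6.639e-06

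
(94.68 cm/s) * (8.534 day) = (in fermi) 6.981e+20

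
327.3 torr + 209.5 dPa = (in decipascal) 4.366e+05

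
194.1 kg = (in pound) 427.9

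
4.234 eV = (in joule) 6.784e-19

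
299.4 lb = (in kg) 135.8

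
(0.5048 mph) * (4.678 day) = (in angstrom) 9.121e+14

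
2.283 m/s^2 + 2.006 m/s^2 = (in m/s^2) 4.289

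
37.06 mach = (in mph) 2.823e+04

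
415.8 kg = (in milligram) 4.158e+08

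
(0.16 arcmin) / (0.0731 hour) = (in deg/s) 1.013e-05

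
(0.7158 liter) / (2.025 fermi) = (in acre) 8.735e+07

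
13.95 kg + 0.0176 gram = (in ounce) 492.1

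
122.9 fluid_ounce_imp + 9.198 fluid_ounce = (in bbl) 0.02367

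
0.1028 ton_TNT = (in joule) 4.301e+08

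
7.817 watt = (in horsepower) 0.01048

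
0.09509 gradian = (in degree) 0.08558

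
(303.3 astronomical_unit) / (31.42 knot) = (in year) 8.901e+04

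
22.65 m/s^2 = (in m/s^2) 22.65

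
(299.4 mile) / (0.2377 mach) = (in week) 0.009843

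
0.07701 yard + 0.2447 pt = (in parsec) 2.285e-18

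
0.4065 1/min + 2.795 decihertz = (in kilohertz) 0.0002863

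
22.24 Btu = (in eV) 1.465e+23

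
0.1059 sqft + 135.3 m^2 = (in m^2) 135.3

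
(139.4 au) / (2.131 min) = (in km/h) 5.872e+11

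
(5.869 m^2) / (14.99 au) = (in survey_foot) 8.587e-12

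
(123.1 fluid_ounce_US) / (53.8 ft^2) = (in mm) 0.7284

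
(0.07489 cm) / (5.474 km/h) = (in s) 0.0004925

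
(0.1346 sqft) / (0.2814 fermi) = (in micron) 4.444e+19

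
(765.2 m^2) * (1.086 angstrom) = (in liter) 8.31e-05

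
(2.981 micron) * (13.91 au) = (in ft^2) 6.677e+07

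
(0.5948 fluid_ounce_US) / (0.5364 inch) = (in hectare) 1.291e-07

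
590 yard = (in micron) 5.395e+08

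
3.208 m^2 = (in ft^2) 34.53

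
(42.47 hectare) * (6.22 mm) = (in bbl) 1.662e+04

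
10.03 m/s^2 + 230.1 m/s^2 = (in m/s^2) 240.1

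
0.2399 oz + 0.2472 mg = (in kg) 0.006801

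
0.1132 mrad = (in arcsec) 23.35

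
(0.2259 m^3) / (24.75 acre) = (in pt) 0.006393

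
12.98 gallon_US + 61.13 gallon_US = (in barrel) 1.765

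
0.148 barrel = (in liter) 23.53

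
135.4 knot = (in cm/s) 6966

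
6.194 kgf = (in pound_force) 13.66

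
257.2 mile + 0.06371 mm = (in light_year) 4.375e-11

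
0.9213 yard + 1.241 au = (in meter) 1.857e+11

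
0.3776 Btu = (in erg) 3.984e+09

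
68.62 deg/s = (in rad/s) 1.198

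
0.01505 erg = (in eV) 9.393e+09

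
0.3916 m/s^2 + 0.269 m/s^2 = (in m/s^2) 0.6606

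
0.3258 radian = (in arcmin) 1120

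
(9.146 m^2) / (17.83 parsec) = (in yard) 1.818e-17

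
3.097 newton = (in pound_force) 0.6962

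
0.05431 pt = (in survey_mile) 1.191e-08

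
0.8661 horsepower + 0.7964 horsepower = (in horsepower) 1.662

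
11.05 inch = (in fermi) 2.807e+14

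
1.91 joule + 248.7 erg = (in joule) 1.91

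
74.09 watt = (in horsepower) 0.09936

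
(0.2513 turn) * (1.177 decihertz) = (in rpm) 1.775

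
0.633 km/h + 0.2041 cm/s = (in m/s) 0.1779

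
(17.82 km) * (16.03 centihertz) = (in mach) 8.389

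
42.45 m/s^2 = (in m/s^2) 42.45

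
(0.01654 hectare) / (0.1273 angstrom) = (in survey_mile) 8.073e+09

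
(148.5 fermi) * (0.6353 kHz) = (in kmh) 3.396e-10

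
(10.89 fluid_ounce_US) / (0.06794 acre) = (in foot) 3.843e-06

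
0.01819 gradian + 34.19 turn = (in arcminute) 7.385e+05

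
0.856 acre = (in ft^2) 3.729e+04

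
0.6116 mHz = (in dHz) 0.006116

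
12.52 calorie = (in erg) 5.238e+08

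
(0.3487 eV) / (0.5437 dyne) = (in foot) 3.371e-14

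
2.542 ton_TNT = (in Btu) 1.008e+07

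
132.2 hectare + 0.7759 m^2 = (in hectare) 132.2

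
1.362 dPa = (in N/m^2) 0.1362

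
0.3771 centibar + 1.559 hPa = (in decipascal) 5330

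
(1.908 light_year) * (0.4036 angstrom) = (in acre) 180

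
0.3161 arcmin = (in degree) 0.005268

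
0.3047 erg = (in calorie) 7.283e-09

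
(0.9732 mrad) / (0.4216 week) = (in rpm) 3.645e-08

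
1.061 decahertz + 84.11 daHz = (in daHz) 85.17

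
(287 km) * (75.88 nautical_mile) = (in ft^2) 4.341e+11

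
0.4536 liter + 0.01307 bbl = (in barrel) 0.01592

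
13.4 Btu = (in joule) 1.414e+04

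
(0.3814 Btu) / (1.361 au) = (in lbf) 4.443e-10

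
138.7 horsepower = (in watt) 1.034e+05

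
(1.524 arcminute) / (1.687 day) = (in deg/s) 1.743e-07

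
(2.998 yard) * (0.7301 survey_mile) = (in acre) 0.7959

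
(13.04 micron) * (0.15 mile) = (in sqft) 0.03388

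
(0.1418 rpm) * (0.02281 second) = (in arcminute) 1.164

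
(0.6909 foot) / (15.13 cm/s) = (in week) 2.301e-06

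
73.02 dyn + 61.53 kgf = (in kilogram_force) 61.53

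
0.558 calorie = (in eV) 1.457e+19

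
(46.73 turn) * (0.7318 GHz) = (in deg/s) 1.231e+13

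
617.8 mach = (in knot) 4.089e+05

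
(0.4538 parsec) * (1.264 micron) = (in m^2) 1.77e+10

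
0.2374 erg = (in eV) 1.482e+11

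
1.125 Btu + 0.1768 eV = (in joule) 1187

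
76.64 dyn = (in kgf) 7.815e-05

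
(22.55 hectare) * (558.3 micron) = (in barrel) 791.9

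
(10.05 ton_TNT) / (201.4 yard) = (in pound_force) 5.133e+07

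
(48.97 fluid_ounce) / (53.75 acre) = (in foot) 2.184e-08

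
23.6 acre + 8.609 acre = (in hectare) 13.03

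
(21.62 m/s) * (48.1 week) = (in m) 6.289e+08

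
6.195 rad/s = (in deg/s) 354.9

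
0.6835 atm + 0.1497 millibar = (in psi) 10.05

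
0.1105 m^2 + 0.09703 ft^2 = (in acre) 2.953e-05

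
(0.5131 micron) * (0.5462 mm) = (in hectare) 2.803e-14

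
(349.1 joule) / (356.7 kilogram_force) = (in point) 282.9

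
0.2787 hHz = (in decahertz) 2.787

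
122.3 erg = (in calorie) 2.923e-06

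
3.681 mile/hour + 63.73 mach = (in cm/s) 2.17e+06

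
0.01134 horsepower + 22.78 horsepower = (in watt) 1.7e+04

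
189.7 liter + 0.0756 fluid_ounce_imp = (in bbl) 1.193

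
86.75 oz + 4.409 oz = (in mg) 2.584e+06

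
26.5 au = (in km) 3.964e+09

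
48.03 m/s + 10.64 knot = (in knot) 104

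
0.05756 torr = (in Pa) 7.674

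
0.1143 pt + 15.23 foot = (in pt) 1.316e+04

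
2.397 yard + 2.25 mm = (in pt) 6219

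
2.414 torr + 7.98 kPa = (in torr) 62.27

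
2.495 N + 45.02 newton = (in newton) 47.52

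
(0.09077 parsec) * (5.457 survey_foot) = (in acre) 1.151e+12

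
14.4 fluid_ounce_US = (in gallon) 0.1125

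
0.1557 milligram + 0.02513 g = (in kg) 2.529e-05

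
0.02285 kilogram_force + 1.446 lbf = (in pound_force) 1.496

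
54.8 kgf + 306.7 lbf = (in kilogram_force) 193.9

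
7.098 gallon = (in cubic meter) 0.02687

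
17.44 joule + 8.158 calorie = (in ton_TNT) 1.233e-08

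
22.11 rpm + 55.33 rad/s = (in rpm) 550.5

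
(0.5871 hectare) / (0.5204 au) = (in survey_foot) 2.474e-07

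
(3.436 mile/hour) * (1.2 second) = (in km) 0.001843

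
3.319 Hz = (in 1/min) 199.1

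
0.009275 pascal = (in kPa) 9.275e-06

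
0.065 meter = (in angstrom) 6.5e+08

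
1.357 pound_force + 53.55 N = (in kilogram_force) 6.076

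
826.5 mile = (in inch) 5.237e+07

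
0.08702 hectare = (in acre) 0.215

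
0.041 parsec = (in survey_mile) 7.861e+11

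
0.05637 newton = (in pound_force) 0.01267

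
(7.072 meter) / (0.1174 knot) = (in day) 0.001355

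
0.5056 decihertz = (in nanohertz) 5.056e+07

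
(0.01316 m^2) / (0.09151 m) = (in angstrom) 1.438e+09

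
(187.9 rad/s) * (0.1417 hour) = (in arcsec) 1.977e+10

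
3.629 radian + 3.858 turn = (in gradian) 1774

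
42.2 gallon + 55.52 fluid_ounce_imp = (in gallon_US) 42.62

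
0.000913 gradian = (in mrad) 0.01434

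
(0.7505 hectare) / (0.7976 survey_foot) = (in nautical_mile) 16.67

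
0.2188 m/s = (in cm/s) 21.88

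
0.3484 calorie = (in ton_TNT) 3.484e-10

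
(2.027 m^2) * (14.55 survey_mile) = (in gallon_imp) 1.044e+07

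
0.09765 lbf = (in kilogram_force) 0.04429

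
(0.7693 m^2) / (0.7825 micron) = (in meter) 9.831e+05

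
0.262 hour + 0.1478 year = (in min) 7.77e+04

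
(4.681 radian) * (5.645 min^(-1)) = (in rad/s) 0.4404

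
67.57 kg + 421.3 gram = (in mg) 6.799e+07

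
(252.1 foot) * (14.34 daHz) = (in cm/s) 1.102e+06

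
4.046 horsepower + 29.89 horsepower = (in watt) 2.531e+04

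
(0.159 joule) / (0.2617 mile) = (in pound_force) 8.487e-05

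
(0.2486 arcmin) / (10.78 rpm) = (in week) 1.059e-10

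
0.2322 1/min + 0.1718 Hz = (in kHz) 0.0001757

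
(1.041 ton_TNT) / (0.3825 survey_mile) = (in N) 7.076e+06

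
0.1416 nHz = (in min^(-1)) 8.496e-09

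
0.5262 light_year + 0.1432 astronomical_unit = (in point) 1.411e+19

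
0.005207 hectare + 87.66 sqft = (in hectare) 0.006021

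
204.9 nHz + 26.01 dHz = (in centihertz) 260.1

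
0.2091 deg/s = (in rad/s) 0.003649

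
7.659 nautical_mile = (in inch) 5.584e+05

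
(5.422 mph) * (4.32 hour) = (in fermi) 3.77e+19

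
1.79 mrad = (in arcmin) 6.154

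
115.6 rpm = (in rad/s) 12.11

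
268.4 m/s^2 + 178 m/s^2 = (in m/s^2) 446.4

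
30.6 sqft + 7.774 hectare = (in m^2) 7.774e+04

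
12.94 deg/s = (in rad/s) 0.2258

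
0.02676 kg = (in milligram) 2.676e+04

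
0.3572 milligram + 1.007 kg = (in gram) 1007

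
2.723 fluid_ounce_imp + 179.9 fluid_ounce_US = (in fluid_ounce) 182.5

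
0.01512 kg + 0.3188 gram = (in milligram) 1.544e+04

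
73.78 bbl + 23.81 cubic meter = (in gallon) 9389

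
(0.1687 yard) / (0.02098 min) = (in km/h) 0.4412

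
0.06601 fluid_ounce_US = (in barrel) 1.228e-05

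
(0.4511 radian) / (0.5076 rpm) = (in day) 9.822e-05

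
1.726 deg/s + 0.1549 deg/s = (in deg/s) 1.881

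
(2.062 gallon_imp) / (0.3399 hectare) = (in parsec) 8.938e-23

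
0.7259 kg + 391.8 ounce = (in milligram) 1.183e+07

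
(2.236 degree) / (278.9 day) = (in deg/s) 9.279e-08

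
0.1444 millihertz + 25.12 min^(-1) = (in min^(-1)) 25.13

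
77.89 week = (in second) 4.711e+07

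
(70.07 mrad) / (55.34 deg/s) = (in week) 1.2e-07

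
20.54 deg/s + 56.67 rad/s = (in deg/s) 3267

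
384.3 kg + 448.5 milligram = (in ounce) 1.356e+04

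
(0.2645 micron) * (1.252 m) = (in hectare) 3.312e-11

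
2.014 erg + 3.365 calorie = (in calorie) 3.365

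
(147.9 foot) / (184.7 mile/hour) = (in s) 0.546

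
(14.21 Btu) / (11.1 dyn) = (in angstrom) 1.351e+18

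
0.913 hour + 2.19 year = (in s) 6.907e+07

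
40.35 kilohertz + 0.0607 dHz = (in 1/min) 2.421e+06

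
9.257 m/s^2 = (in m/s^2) 9.257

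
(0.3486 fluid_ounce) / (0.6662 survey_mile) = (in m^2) 9.616e-09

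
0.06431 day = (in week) 0.009187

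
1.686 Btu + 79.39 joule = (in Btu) 1.761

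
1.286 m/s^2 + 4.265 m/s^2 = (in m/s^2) 5.551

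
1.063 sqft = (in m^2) 0.09876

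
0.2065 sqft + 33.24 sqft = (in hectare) 0.0003107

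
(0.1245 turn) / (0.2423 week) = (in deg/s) 0.0003058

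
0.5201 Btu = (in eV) 3.425e+21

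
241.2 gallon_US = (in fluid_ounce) 3.087e+04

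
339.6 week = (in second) 2.054e+08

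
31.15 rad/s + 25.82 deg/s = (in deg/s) 1811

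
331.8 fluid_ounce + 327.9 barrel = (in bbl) 328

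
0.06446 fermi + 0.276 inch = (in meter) 0.00701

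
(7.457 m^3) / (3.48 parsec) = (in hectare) 6.944e-21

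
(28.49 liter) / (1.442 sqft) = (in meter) 0.2127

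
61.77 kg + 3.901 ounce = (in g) 6.188e+04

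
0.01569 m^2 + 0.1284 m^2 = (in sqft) 1.551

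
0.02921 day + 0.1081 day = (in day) 0.1373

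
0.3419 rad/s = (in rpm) 3.265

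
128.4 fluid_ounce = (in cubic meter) 0.003797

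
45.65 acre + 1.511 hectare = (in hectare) 19.98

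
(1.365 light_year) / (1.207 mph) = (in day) 2.77e+11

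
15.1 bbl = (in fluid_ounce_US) 8.118e+04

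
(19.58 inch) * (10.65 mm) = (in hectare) 5.297e-07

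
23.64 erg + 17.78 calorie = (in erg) 7.439e+08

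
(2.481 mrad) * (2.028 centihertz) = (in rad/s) 5.031e-05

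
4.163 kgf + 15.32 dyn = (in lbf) 9.178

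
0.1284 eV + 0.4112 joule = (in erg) 4.112e+06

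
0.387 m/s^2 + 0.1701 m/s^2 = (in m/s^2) 0.5571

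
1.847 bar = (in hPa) 1847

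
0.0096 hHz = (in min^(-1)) 57.6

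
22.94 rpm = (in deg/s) 137.6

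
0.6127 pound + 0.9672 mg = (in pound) 0.6127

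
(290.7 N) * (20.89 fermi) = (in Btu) 5.756e-15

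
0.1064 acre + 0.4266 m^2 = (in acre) 0.1065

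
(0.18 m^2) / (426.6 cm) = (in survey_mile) 2.622e-05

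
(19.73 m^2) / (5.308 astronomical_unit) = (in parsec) 8.052e-28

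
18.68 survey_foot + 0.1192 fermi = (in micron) 5.694e+06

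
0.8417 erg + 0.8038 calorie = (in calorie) 0.8038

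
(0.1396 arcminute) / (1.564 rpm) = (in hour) 6.887e-08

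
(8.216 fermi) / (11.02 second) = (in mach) 2.19e-18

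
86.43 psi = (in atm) 5.881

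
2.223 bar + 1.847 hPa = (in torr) 1669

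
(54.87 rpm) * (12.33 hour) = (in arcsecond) 5.261e+10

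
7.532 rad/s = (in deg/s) 431.6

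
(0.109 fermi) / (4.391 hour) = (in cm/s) 6.895e-19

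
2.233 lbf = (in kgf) 1.013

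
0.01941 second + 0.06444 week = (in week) 0.06444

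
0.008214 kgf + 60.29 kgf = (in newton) 591.3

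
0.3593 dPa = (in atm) 3.546e-07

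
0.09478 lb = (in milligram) 4.299e+04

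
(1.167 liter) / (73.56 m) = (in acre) 3.92e-09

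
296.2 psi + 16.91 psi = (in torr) 1.619e+04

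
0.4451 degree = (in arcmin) 26.71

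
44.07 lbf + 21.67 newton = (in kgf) 22.2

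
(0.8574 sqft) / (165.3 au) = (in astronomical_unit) 2.153e-26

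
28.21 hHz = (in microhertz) 2.821e+09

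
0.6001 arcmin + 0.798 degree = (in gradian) 0.8978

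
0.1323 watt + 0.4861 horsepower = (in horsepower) 0.4863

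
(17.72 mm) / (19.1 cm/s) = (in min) 0.001546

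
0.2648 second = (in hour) 7.356e-05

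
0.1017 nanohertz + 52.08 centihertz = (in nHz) 5.208e+08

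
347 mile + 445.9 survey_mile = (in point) 3.617e+09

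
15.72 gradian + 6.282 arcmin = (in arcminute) 855.2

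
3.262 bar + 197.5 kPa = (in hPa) 5237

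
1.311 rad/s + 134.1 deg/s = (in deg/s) 209.2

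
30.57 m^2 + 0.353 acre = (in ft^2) 1.571e+04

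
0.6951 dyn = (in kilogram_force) 7.088e-07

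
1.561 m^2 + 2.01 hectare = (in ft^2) 2.164e+05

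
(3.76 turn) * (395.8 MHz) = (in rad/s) 9.351e+09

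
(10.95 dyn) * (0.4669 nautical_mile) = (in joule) 0.09468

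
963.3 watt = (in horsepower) 1.292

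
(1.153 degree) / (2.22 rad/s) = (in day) 1.049e-07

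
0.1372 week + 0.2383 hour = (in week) 0.1386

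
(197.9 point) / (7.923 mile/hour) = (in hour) 5.475e-06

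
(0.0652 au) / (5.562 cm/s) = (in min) 2.923e+09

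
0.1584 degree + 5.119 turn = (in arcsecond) 6.635e+06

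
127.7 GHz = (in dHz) 1.277e+12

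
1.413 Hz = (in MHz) 1.413e-06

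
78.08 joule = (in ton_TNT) 1.866e-08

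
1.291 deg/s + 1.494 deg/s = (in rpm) 0.4642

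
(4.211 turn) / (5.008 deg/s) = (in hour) 0.08409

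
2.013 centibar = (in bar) 0.02013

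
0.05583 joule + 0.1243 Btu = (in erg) 1.312e+09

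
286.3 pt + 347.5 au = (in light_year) 0.005495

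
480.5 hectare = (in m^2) 4.805e+06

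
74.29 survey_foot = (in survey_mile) 0.01407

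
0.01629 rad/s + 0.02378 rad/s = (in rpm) 0.3826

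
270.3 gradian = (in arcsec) 8.758e+05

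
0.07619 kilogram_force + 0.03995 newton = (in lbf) 0.177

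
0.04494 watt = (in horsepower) 6.027e-05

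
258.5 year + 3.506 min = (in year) 258.5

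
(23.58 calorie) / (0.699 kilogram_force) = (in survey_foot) 47.22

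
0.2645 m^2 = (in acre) 6.536e-05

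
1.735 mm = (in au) 1.16e-14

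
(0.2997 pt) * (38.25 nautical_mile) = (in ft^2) 80.62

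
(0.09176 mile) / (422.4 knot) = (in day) 7.865e-06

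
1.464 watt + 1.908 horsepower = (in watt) 1424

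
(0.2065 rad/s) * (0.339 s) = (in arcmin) 240.7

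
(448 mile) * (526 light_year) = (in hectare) 3.588e+20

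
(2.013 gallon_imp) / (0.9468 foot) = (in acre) 7.836e-06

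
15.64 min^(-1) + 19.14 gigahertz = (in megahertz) 1.914e+04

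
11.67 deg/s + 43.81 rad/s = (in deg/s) 2522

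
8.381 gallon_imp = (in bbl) 0.2396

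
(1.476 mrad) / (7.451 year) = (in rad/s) 6.282e-12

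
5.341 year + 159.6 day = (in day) 2109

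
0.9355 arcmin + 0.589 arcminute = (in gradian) 0.02823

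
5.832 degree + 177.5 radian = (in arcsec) 3.663e+07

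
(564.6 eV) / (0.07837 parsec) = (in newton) 3.741e-32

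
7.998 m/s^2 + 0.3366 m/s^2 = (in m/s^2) 8.335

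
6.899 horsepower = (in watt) 5145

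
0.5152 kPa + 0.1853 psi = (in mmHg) 13.45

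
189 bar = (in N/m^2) 1.89e+07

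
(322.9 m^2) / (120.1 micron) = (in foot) 8.821e+06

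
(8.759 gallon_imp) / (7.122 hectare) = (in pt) 0.001585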